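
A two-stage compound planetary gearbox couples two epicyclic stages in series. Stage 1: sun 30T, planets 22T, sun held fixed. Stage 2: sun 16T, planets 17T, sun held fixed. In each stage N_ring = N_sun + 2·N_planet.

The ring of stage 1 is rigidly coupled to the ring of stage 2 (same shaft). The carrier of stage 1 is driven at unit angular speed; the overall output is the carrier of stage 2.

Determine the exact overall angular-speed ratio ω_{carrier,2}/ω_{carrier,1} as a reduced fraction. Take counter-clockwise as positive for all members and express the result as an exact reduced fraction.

Stage 1: N_ring = 30 + 2·22 = 74
Stage 1: 30(ω_s−ω_c) = −74(ω_r−ω_c),  ω_s=0, ω_c=1
Stage 1: ω_r = 1 − (30/74)(0−1) = 52/37
  ⇒ ω_r¹/ω_c¹ = 52/37
Stage 2: N_ring = 16 + 2·17 = 50
Stage 2: 16(ω_s−ω_c) = −50(ω_r−ω_c),  ω_s=0, ω_r=1
Stage 2: 16(0−ω_c) = −50(1−ω_c)  ⇒  66ω_c = 50  ⇒  ω_c = 25/33
  ⇒ ω_c²/ω_r² = 25/33
Coupling ω_r² = ω_r¹ ⇒ overall = 52/37 × 25/33 = 1300/1221

1300/1221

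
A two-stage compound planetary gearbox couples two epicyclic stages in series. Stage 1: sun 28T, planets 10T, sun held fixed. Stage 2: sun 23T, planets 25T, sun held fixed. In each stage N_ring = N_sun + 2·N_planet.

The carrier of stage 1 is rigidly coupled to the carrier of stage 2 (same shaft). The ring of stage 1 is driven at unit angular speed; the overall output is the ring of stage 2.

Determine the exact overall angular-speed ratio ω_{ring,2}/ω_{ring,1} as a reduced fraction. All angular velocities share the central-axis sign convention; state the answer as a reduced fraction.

Stage 1: N_ring = 28 + 2·10 = 48
Stage 1: 28(ω_s−ω_c) = −48(ω_r−ω_c),  ω_s=0, ω_r=1
Stage 1: 28(0−ω_c) = −48(1−ω_c)  ⇒  76ω_c = 48  ⇒  ω_c = 12/19
  ⇒ ω_c¹/ω_r¹ = 12/19
Stage 2: N_ring = 23 + 2·25 = 73
Stage 2: 23(ω_s−ω_c) = −73(ω_r−ω_c),  ω_s=0, ω_c=1
Stage 2: ω_r = 1 − (23/73)(0−1) = 96/73
  ⇒ ω_r²/ω_c² = 96/73
Coupling ω_c² = ω_c¹ ⇒ overall = 12/19 × 96/73 = 1152/1387

1152/1387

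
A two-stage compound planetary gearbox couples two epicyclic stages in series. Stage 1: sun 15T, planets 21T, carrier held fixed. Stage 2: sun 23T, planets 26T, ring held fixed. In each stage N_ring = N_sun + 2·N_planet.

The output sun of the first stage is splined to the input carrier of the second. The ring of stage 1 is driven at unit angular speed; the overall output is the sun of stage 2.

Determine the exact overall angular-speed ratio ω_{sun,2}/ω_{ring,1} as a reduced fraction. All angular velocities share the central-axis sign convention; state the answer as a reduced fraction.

-1862/115

Stage 1: N_ring = 15 + 2·21 = 57
Stage 1: 15(ω_s−ω_c) = −57(ω_r−ω_c),  ω_c=0, ω_r=1
Stage 1: ω_s = 0 − (57/15)(1−0) = -19/5
  ⇒ ω_s¹/ω_r¹ = -19/5
Stage 2: N_ring = 23 + 2·26 = 75
Stage 2: 23(ω_s−ω_c) = −75(ω_r−ω_c),  ω_r=0, ω_c=1
Stage 2: ω_s = 1 − (75/23)(0−1) = 98/23
  ⇒ ω_s²/ω_c² = 98/23
Coupling ω_c² = ω_s¹ ⇒ overall = -19/5 × 98/23 = -1862/115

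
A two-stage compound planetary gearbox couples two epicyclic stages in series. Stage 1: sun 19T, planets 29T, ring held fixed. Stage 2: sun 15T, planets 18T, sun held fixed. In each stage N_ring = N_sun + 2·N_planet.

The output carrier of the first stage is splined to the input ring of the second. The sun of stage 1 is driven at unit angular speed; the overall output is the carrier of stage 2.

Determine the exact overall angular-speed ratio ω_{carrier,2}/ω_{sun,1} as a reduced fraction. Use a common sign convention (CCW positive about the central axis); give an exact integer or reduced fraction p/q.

Stage 1: N_ring = 19 + 2·29 = 77
Stage 1: 19(ω_s−ω_c) = −77(ω_r−ω_c),  ω_r=0, ω_s=1
Stage 1: 19(1−ω_c) = −77(0−ω_c)  ⇒  96ω_c = 19  ⇒  ω_c = 19/96
  ⇒ ω_c¹/ω_s¹ = 19/96
Stage 2: N_ring = 15 + 2·18 = 51
Stage 2: 15(ω_s−ω_c) = −51(ω_r−ω_c),  ω_s=0, ω_r=1
Stage 2: 15(0−ω_c) = −51(1−ω_c)  ⇒  66ω_c = 51  ⇒  ω_c = 17/22
  ⇒ ω_c²/ω_r² = 17/22
Coupling ω_r² = ω_c¹ ⇒ overall = 19/96 × 17/22 = 323/2112

323/2112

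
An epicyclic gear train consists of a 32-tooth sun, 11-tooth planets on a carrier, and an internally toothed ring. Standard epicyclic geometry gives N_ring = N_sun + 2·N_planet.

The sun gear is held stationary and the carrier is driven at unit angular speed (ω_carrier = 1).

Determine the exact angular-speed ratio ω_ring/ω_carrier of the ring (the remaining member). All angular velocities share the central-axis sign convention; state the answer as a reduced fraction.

N_ring = 32 + 2·11 = 54
32(ω_s−ω_c) = −54(ω_r−ω_c),  ω_s=0, ω_c=1
ω_r = 1 − (32/54)(0−1) = 43/27
ω_r/ω_c = 43/27

43/27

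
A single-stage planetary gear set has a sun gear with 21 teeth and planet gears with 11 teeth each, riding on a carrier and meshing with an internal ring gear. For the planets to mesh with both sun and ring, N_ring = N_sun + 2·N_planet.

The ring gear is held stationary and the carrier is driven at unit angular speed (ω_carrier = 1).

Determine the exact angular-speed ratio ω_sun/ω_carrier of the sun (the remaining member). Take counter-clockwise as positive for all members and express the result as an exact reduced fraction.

N_ring = 21 + 2·11 = 43
21(ω_s−ω_c) = −43(ω_r−ω_c),  ω_r=0, ω_c=1
ω_s = 1 − (43/21)(0−1) = 64/21
ω_s/ω_c = 64/21

64/21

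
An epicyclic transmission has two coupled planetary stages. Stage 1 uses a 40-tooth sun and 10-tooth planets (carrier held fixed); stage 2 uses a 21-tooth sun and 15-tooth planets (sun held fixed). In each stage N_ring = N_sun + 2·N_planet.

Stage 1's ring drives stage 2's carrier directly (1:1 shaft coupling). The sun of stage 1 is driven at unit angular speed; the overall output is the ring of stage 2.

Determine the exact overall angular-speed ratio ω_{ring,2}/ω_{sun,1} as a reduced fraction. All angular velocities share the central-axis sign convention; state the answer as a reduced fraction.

Stage 1: N_ring = 40 + 2·10 = 60
Stage 1: 40(ω_s−ω_c) = −60(ω_r−ω_c),  ω_c=0, ω_s=1
Stage 1: ω_r = 0 − (40/60)(1−0) = -2/3
  ⇒ ω_r¹/ω_s¹ = -2/3
Stage 2: N_ring = 21 + 2·15 = 51
Stage 2: 21(ω_s−ω_c) = −51(ω_r−ω_c),  ω_s=0, ω_c=1
Stage 2: ω_r = 1 − (21/51)(0−1) = 24/17
  ⇒ ω_r²/ω_c² = 24/17
Coupling ω_c² = ω_r¹ ⇒ overall = -2/3 × 24/17 = -16/17

-16/17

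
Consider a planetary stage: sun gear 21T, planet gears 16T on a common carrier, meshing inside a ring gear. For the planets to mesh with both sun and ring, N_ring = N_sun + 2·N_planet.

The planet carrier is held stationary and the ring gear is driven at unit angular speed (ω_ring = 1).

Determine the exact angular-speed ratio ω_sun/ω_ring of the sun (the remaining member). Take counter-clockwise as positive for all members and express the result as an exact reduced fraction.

N_ring = 21 + 2·16 = 53
21(ω_s−ω_c) = −53(ω_r−ω_c),  ω_c=0, ω_r=1
ω_s = 0 − (53/21)(1−0) = -53/21
ω_s/ω_r = -53/21

-53/21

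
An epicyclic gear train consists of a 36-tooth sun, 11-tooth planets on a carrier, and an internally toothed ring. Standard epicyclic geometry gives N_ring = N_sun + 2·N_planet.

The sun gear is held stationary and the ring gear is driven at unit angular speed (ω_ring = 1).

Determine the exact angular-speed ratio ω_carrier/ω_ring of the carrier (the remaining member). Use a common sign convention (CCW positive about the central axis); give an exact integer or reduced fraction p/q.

N_ring = 36 + 2·11 = 58
36(ω_s−ω_c) = −58(ω_r−ω_c),  ω_s=0, ω_r=1
36(0−ω_c) = −58(1−ω_c)  ⇒  94ω_c = 58  ⇒  ω_c = 29/47
ω_c/ω_r = 29/47

29/47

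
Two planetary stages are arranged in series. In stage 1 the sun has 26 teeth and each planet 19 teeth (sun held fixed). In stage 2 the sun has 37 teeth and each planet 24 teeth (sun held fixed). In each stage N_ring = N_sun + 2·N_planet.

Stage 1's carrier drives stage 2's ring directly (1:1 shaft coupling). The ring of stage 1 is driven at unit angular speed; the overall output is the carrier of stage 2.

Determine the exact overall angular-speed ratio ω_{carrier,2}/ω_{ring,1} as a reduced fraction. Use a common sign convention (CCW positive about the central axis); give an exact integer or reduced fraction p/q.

Stage 1: N_ring = 26 + 2·19 = 64
Stage 1: 26(ω_s−ω_c) = −64(ω_r−ω_c),  ω_s=0, ω_r=1
Stage 1: 26(0−ω_c) = −64(1−ω_c)  ⇒  90ω_c = 64  ⇒  ω_c = 32/45
  ⇒ ω_c¹/ω_r¹ = 32/45
Stage 2: N_ring = 37 + 2·24 = 85
Stage 2: 37(ω_s−ω_c) = −85(ω_r−ω_c),  ω_s=0, ω_r=1
Stage 2: 37(0−ω_c) = −85(1−ω_c)  ⇒  122ω_c = 85  ⇒  ω_c = 85/122
  ⇒ ω_c²/ω_r² = 85/122
Coupling ω_r² = ω_c¹ ⇒ overall = 32/45 × 85/122 = 272/549

272/549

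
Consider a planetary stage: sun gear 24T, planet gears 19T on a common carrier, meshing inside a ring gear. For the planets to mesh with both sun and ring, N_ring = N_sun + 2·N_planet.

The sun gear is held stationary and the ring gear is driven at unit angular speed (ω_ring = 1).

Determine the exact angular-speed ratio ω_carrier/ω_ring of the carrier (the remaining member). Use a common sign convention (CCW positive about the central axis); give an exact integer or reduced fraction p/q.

31/43

N_ring = 24 + 2·19 = 62
24(ω_s−ω_c) = −62(ω_r−ω_c),  ω_s=0, ω_r=1
24(0−ω_c) = −62(1−ω_c)  ⇒  86ω_c = 62  ⇒  ω_c = 31/43
ω_c/ω_r = 31/43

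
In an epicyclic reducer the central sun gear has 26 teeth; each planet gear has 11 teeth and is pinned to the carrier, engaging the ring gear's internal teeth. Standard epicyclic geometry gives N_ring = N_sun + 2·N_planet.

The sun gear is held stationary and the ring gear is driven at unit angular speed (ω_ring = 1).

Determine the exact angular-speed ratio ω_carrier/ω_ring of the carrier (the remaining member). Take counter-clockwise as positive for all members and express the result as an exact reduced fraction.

N_ring = 26 + 2·11 = 48
26(ω_s−ω_c) = −48(ω_r−ω_c),  ω_s=0, ω_r=1
26(0−ω_c) = −48(1−ω_c)  ⇒  74ω_c = 48  ⇒  ω_c = 24/37
ω_c/ω_r = 24/37

24/37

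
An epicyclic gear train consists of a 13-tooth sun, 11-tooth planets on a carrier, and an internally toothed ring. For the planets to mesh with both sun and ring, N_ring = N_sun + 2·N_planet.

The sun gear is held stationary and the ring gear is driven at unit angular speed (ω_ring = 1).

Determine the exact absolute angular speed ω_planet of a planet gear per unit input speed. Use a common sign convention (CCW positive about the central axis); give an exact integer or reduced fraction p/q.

35/22

N_ring = 13 + 2·11 = 35
13(ω_s−ω_c) = −35(ω_r−ω_c),  ω_s=0, ω_r=1
13(0−ω_c) = −35(1−ω_c)  ⇒  48ω_c = 35  ⇒  ω_c = 35/48
sun–planet: 13·(0−35/48) = −11·(ω_p−ω_c)  ⇒  ω_p−ω_c = −(13/11)·(-35/48) = 455/528
ω_p = 35/48 + 455/528 = 35/22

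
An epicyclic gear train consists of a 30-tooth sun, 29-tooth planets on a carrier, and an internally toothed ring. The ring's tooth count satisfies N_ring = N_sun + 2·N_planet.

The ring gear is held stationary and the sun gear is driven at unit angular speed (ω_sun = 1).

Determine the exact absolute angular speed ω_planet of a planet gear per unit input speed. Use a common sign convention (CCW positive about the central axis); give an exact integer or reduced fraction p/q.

-15/29

N_ring = 30 + 2·29 = 88
30(ω_s−ω_c) = −88(ω_r−ω_c),  ω_r=0, ω_s=1
30(1−ω_c) = −88(0−ω_c)  ⇒  118ω_c = 30  ⇒  ω_c = 15/59
sun–planet: 30·(1−15/59) = −29·(ω_p−ω_c)  ⇒  ω_p−ω_c = −(30/29)·(44/59) = -1320/1711
ω_p = 15/59 − 1320/1711 = -15/29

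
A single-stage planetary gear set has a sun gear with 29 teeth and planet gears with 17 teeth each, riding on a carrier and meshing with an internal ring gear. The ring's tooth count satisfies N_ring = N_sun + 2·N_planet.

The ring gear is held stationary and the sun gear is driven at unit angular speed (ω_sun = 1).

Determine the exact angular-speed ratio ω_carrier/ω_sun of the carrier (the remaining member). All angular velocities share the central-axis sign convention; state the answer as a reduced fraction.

N_ring = 29 + 2·17 = 63
29(ω_s−ω_c) = −63(ω_r−ω_c),  ω_r=0, ω_s=1
29(1−ω_c) = −63(0−ω_c)  ⇒  92ω_c = 29  ⇒  ω_c = 29/92
ω_c/ω_s = 29/92

29/92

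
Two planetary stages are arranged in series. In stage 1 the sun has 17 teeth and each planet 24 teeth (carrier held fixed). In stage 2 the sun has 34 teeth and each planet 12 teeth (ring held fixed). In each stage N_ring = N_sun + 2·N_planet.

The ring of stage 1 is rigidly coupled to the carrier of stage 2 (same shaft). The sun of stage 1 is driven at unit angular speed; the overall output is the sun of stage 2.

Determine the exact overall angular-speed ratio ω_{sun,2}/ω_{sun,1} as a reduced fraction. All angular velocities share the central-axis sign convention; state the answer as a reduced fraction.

Stage 1: N_ring = 17 + 2·24 = 65
Stage 1: 17(ω_s−ω_c) = −65(ω_r−ω_c),  ω_c=0, ω_s=1
Stage 1: ω_r = 0 − (17/65)(1−0) = -17/65
  ⇒ ω_r¹/ω_s¹ = -17/65
Stage 2: N_ring = 34 + 2·12 = 58
Stage 2: 34(ω_s−ω_c) = −58(ω_r−ω_c),  ω_r=0, ω_c=1
Stage 2: ω_s = 1 − (58/34)(0−1) = 46/17
  ⇒ ω_s²/ω_c² = 46/17
Coupling ω_c² = ω_r¹ ⇒ overall = -17/65 × 46/17 = -46/65

-46/65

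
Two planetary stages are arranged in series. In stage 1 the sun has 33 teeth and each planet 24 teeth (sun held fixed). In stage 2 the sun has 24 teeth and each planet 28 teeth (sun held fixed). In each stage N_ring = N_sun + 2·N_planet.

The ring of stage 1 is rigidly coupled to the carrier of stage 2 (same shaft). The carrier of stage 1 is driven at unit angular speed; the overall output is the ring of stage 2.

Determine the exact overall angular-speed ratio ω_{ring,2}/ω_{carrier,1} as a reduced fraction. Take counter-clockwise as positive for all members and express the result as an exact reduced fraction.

247/135

Stage 1: N_ring = 33 + 2·24 = 81
Stage 1: 33(ω_s−ω_c) = −81(ω_r−ω_c),  ω_s=0, ω_c=1
Stage 1: ω_r = 1 − (33/81)(0−1) = 38/27
  ⇒ ω_r¹/ω_c¹ = 38/27
Stage 2: N_ring = 24 + 2·28 = 80
Stage 2: 24(ω_s−ω_c) = −80(ω_r−ω_c),  ω_s=0, ω_c=1
Stage 2: ω_r = 1 − (24/80)(0−1) = 13/10
  ⇒ ω_r²/ω_c² = 13/10
Coupling ω_c² = ω_r¹ ⇒ overall = 38/27 × 13/10 = 247/135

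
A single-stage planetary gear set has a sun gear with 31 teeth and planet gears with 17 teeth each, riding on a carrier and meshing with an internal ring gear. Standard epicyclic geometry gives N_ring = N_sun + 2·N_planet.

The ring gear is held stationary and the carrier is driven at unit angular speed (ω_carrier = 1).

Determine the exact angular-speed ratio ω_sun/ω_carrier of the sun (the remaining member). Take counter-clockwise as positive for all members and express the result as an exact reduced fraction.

96/31

N_ring = 31 + 2·17 = 65
31(ω_s−ω_c) = −65(ω_r−ω_c),  ω_r=0, ω_c=1
ω_s = 1 − (65/31)(0−1) = 96/31
ω_s/ω_c = 96/31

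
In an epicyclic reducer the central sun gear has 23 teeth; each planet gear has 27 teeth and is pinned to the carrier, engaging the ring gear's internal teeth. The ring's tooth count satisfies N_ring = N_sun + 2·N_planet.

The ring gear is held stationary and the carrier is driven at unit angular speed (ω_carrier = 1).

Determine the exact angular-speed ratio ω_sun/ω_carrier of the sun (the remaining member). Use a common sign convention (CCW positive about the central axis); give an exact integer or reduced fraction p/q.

100/23

N_ring = 23 + 2·27 = 77
23(ω_s−ω_c) = −77(ω_r−ω_c),  ω_r=0, ω_c=1
ω_s = 1 − (77/23)(0−1) = 100/23
ω_s/ω_c = 100/23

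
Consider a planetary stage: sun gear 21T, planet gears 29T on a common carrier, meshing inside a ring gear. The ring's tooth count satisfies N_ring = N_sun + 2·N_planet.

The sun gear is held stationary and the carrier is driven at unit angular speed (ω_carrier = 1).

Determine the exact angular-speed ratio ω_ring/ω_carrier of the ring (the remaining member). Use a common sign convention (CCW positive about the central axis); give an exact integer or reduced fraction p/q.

100/79

N_ring = 21 + 2·29 = 79
21(ω_s−ω_c) = −79(ω_r−ω_c),  ω_s=0, ω_c=1
ω_r = 1 − (21/79)(0−1) = 100/79
ω_r/ω_c = 100/79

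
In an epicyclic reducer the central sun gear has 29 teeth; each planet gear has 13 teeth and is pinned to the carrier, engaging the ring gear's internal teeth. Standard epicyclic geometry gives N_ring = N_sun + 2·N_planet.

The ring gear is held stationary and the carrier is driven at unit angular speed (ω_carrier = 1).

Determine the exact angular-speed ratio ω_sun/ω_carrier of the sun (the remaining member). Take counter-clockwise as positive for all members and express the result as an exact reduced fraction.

84/29

N_ring = 29 + 2·13 = 55
29(ω_s−ω_c) = −55(ω_r−ω_c),  ω_r=0, ω_c=1
ω_s = 1 − (55/29)(0−1) = 84/29
ω_s/ω_c = 84/29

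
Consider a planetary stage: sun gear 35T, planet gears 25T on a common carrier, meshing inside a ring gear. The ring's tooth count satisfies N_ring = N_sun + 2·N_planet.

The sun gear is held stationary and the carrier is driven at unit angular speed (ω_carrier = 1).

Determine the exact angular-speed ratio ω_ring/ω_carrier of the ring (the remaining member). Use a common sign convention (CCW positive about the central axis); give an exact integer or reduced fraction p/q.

N_ring = 35 + 2·25 = 85
35(ω_s−ω_c) = −85(ω_r−ω_c),  ω_s=0, ω_c=1
ω_r = 1 − (35/85)(0−1) = 24/17
ω_r/ω_c = 24/17

24/17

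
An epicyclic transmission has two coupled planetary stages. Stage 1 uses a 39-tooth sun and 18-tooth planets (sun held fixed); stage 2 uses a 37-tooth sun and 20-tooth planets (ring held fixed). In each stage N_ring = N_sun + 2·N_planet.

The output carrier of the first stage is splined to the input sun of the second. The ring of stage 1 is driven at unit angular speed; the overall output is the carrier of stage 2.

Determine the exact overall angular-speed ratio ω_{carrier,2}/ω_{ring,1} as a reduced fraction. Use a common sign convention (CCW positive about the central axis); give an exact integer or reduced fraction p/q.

Stage 1: N_ring = 39 + 2·18 = 75
Stage 1: 39(ω_s−ω_c) = −75(ω_r−ω_c),  ω_s=0, ω_r=1
Stage 1: 39(0−ω_c) = −75(1−ω_c)  ⇒  114ω_c = 75  ⇒  ω_c = 25/38
  ⇒ ω_c¹/ω_r¹ = 25/38
Stage 2: N_ring = 37 + 2·20 = 77
Stage 2: 37(ω_s−ω_c) = −77(ω_r−ω_c),  ω_r=0, ω_s=1
Stage 2: 37(1−ω_c) = −77(0−ω_c)  ⇒  114ω_c = 37  ⇒  ω_c = 37/114
  ⇒ ω_c²/ω_s² = 37/114
Coupling ω_s² = ω_c¹ ⇒ overall = 25/38 × 37/114 = 925/4332

925/4332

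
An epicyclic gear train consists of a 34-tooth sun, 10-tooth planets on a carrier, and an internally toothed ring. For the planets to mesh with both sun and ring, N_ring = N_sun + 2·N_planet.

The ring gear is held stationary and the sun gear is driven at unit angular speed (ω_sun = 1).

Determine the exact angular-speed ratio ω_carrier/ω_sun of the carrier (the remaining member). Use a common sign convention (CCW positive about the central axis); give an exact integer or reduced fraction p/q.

N_ring = 34 + 2·10 = 54
34(ω_s−ω_c) = −54(ω_r−ω_c),  ω_r=0, ω_s=1
34(1−ω_c) = −54(0−ω_c)  ⇒  88ω_c = 34  ⇒  ω_c = 17/44
ω_c/ω_s = 17/44

17/44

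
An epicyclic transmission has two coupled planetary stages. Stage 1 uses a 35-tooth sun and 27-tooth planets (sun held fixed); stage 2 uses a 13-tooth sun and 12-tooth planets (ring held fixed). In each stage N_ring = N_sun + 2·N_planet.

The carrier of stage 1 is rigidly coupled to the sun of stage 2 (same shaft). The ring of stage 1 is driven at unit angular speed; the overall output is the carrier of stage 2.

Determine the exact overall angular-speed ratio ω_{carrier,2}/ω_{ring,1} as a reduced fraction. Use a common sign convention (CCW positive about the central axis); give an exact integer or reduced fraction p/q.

1157/6200

Stage 1: N_ring = 35 + 2·27 = 89
Stage 1: 35(ω_s−ω_c) = −89(ω_r−ω_c),  ω_s=0, ω_r=1
Stage 1: 35(0−ω_c) = −89(1−ω_c)  ⇒  124ω_c = 89  ⇒  ω_c = 89/124
  ⇒ ω_c¹/ω_r¹ = 89/124
Stage 2: N_ring = 13 + 2·12 = 37
Stage 2: 13(ω_s−ω_c) = −37(ω_r−ω_c),  ω_r=0, ω_s=1
Stage 2: 13(1−ω_c) = −37(0−ω_c)  ⇒  50ω_c = 13  ⇒  ω_c = 13/50
  ⇒ ω_c²/ω_s² = 13/50
Coupling ω_s² = ω_c¹ ⇒ overall = 89/124 × 13/50 = 1157/6200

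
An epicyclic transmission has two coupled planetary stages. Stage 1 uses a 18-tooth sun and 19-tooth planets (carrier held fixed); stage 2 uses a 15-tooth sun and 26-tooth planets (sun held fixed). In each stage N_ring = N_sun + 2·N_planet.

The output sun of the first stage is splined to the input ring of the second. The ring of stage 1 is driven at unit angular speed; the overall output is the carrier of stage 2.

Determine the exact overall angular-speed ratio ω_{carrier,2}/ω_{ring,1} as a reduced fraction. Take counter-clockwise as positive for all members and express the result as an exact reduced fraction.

-938/369

Stage 1: N_ring = 18 + 2·19 = 56
Stage 1: 18(ω_s−ω_c) = −56(ω_r−ω_c),  ω_c=0, ω_r=1
Stage 1: ω_s = 0 − (56/18)(1−0) = -28/9
  ⇒ ω_s¹/ω_r¹ = -28/9
Stage 2: N_ring = 15 + 2·26 = 67
Stage 2: 15(ω_s−ω_c) = −67(ω_r−ω_c),  ω_s=0, ω_r=1
Stage 2: 15(0−ω_c) = −67(1−ω_c)  ⇒  82ω_c = 67  ⇒  ω_c = 67/82
  ⇒ ω_c²/ω_r² = 67/82
Coupling ω_r² = ω_s¹ ⇒ overall = -28/9 × 67/82 = -938/369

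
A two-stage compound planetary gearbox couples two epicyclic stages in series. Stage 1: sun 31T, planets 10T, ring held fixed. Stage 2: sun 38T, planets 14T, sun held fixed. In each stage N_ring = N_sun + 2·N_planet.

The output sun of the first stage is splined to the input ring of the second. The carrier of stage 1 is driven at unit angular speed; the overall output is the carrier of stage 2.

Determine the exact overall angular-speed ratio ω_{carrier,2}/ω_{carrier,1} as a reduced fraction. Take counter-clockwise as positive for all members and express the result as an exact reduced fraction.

Stage 1: N_ring = 31 + 2·10 = 51
Stage 1: 31(ω_s−ω_c) = −51(ω_r−ω_c),  ω_r=0, ω_c=1
Stage 1: ω_s = 1 − (51/31)(0−1) = 82/31
  ⇒ ω_s¹/ω_c¹ = 82/31
Stage 2: N_ring = 38 + 2·14 = 66
Stage 2: 38(ω_s−ω_c) = −66(ω_r−ω_c),  ω_s=0, ω_r=1
Stage 2: 38(0−ω_c) = −66(1−ω_c)  ⇒  104ω_c = 66  ⇒  ω_c = 33/52
  ⇒ ω_c²/ω_r² = 33/52
Coupling ω_r² = ω_s¹ ⇒ overall = 82/31 × 33/52 = 1353/806

1353/806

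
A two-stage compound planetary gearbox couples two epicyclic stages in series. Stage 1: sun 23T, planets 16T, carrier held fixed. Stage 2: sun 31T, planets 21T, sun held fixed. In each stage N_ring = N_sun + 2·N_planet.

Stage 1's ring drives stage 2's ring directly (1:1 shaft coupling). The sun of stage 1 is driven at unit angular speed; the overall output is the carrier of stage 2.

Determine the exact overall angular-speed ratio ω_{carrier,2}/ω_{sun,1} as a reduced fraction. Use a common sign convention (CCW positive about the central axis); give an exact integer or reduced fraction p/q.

-1679/5720

Stage 1: N_ring = 23 + 2·16 = 55
Stage 1: 23(ω_s−ω_c) = −55(ω_r−ω_c),  ω_c=0, ω_s=1
Stage 1: ω_r = 0 − (23/55)(1−0) = -23/55
  ⇒ ω_r¹/ω_s¹ = -23/55
Stage 2: N_ring = 31 + 2·21 = 73
Stage 2: 31(ω_s−ω_c) = −73(ω_r−ω_c),  ω_s=0, ω_r=1
Stage 2: 31(0−ω_c) = −73(1−ω_c)  ⇒  104ω_c = 73  ⇒  ω_c = 73/104
  ⇒ ω_c²/ω_r² = 73/104
Coupling ω_r² = ω_r¹ ⇒ overall = -23/55 × 73/104 = -1679/5720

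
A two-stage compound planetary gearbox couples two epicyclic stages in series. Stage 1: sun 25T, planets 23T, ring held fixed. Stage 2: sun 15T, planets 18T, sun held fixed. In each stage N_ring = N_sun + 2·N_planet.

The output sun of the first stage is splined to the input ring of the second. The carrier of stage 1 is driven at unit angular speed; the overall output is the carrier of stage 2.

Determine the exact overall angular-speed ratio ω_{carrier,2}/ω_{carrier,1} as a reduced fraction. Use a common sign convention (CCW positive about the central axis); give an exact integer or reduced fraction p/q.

Stage 1: N_ring = 25 + 2·23 = 71
Stage 1: 25(ω_s−ω_c) = −71(ω_r−ω_c),  ω_r=0, ω_c=1
Stage 1: ω_s = 1 − (71/25)(0−1) = 96/25
  ⇒ ω_s¹/ω_c¹ = 96/25
Stage 2: N_ring = 15 + 2·18 = 51
Stage 2: 15(ω_s−ω_c) = −51(ω_r−ω_c),  ω_s=0, ω_r=1
Stage 2: 15(0−ω_c) = −51(1−ω_c)  ⇒  66ω_c = 51  ⇒  ω_c = 17/22
  ⇒ ω_c²/ω_r² = 17/22
Coupling ω_r² = ω_s¹ ⇒ overall = 96/25 × 17/22 = 816/275

816/275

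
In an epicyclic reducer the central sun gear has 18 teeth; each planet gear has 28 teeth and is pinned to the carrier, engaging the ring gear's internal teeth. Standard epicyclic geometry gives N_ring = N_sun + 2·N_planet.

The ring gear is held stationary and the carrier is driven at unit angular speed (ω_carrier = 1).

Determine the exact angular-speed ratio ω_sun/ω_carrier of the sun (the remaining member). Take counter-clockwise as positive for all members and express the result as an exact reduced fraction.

46/9

N_ring = 18 + 2·28 = 74
18(ω_s−ω_c) = −74(ω_r−ω_c),  ω_r=0, ω_c=1
ω_s = 1 − (74/18)(0−1) = 46/9
ω_s/ω_c = 46/9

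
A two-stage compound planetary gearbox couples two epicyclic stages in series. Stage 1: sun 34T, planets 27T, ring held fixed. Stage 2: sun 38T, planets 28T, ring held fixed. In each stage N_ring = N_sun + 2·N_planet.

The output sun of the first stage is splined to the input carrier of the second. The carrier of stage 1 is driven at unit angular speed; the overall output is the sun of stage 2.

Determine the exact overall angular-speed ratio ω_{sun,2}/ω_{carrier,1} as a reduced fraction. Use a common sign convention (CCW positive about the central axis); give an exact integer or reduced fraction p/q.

4026/323

Stage 1: N_ring = 34 + 2·27 = 88
Stage 1: 34(ω_s−ω_c) = −88(ω_r−ω_c),  ω_r=0, ω_c=1
Stage 1: ω_s = 1 − (88/34)(0−1) = 61/17
  ⇒ ω_s¹/ω_c¹ = 61/17
Stage 2: N_ring = 38 + 2·28 = 94
Stage 2: 38(ω_s−ω_c) = −94(ω_r−ω_c),  ω_r=0, ω_c=1
Stage 2: ω_s = 1 − (94/38)(0−1) = 66/19
  ⇒ ω_s²/ω_c² = 66/19
Coupling ω_c² = ω_s¹ ⇒ overall = 61/17 × 66/19 = 4026/323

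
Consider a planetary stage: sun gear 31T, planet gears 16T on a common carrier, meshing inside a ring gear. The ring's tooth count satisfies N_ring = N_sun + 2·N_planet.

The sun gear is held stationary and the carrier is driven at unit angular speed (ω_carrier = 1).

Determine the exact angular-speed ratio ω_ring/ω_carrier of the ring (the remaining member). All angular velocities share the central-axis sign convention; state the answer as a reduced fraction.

94/63

N_ring = 31 + 2·16 = 63
31(ω_s−ω_c) = −63(ω_r−ω_c),  ω_s=0, ω_c=1
ω_r = 1 − (31/63)(0−1) = 94/63
ω_r/ω_c = 94/63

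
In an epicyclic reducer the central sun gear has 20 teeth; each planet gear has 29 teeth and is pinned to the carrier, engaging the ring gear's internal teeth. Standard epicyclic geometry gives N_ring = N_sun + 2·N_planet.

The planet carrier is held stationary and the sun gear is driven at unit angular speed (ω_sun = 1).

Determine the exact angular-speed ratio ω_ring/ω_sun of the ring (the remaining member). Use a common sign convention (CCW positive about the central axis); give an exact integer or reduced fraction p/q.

-10/39

N_ring = 20 + 2·29 = 78
20(ω_s−ω_c) = −78(ω_r−ω_c),  ω_c=0, ω_s=1
ω_r = 0 − (20/78)(1−0) = -10/39
ω_r/ω_s = -10/39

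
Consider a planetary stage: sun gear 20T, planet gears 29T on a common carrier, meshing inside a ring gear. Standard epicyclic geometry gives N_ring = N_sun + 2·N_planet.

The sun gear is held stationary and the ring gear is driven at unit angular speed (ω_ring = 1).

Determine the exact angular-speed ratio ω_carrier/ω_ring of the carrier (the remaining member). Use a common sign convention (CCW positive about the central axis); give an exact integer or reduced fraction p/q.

N_ring = 20 + 2·29 = 78
20(ω_s−ω_c) = −78(ω_r−ω_c),  ω_s=0, ω_r=1
20(0−ω_c) = −78(1−ω_c)  ⇒  98ω_c = 78  ⇒  ω_c = 39/49
ω_c/ω_r = 39/49

39/49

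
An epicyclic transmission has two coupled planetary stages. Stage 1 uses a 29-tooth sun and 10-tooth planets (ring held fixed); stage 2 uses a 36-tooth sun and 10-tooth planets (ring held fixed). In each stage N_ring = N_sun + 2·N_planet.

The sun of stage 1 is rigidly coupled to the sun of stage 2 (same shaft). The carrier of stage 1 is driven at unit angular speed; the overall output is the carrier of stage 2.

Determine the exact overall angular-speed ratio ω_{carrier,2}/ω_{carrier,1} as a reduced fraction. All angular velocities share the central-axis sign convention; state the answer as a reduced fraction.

Stage 1: N_ring = 29 + 2·10 = 49
Stage 1: 29(ω_s−ω_c) = −49(ω_r−ω_c),  ω_r=0, ω_c=1
Stage 1: ω_s = 1 − (49/29)(0−1) = 78/29
  ⇒ ω_s¹/ω_c¹ = 78/29
Stage 2: N_ring = 36 + 2·10 = 56
Stage 2: 36(ω_s−ω_c) = −56(ω_r−ω_c),  ω_r=0, ω_s=1
Stage 2: 36(1−ω_c) = −56(0−ω_c)  ⇒  92ω_c = 36  ⇒  ω_c = 9/23
  ⇒ ω_c²/ω_s² = 9/23
Coupling ω_s² = ω_s¹ ⇒ overall = 78/29 × 9/23 = 702/667

702/667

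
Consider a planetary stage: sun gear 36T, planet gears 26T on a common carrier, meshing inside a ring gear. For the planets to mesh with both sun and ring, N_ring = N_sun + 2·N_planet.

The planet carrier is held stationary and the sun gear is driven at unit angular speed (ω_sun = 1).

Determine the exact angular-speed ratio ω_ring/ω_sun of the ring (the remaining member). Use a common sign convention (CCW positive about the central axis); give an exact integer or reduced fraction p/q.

N_ring = 36 + 2·26 = 88
36(ω_s−ω_c) = −88(ω_r−ω_c),  ω_c=0, ω_s=1
ω_r = 0 − (36/88)(1−0) = -9/22
ω_r/ω_s = -9/22

-9/22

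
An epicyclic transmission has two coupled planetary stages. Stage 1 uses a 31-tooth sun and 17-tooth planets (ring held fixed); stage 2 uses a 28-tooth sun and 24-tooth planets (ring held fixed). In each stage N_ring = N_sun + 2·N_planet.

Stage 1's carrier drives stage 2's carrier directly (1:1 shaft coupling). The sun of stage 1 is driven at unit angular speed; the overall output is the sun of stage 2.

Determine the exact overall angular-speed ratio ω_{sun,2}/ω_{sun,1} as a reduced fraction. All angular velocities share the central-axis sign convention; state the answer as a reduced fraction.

Stage 1: N_ring = 31 + 2·17 = 65
Stage 1: 31(ω_s−ω_c) = −65(ω_r−ω_c),  ω_r=0, ω_s=1
Stage 1: 31(1−ω_c) = −65(0−ω_c)  ⇒  96ω_c = 31  ⇒  ω_c = 31/96
  ⇒ ω_c¹/ω_s¹ = 31/96
Stage 2: N_ring = 28 + 2·24 = 76
Stage 2: 28(ω_s−ω_c) = −76(ω_r−ω_c),  ω_r=0, ω_c=1
Stage 2: ω_s = 1 − (76/28)(0−1) = 26/7
  ⇒ ω_s²/ω_c² = 26/7
Coupling ω_c² = ω_c¹ ⇒ overall = 31/96 × 26/7 = 403/336

403/336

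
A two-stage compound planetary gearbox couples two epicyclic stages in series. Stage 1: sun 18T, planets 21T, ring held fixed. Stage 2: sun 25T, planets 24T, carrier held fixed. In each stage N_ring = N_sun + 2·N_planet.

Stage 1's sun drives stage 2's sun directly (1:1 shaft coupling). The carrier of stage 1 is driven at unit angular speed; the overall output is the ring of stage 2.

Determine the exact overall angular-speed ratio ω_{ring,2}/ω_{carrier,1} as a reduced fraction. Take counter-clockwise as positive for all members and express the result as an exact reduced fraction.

Stage 1: N_ring = 18 + 2·21 = 60
Stage 1: 18(ω_s−ω_c) = −60(ω_r−ω_c),  ω_r=0, ω_c=1
Stage 1: ω_s = 1 − (60/18)(0−1) = 13/3
  ⇒ ω_s¹/ω_c¹ = 13/3
Stage 2: N_ring = 25 + 2·24 = 73
Stage 2: 25(ω_s−ω_c) = −73(ω_r−ω_c),  ω_c=0, ω_s=1
Stage 2: ω_r = 0 − (25/73)(1−0) = -25/73
  ⇒ ω_r²/ω_s² = -25/73
Coupling ω_s² = ω_s¹ ⇒ overall = 13/3 × -25/73 = -325/219

-325/219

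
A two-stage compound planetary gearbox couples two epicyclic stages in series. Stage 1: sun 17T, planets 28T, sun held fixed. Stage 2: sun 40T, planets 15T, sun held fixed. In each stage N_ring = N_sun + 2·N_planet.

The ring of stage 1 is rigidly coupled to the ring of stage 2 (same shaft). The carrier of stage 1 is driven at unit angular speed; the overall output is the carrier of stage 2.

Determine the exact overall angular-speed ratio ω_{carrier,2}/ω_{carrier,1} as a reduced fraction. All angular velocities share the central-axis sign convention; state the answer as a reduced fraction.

Stage 1: N_ring = 17 + 2·28 = 73
Stage 1: 17(ω_s−ω_c) = −73(ω_r−ω_c),  ω_s=0, ω_c=1
Stage 1: ω_r = 1 − (17/73)(0−1) = 90/73
  ⇒ ω_r¹/ω_c¹ = 90/73
Stage 2: N_ring = 40 + 2·15 = 70
Stage 2: 40(ω_s−ω_c) = −70(ω_r−ω_c),  ω_s=0, ω_r=1
Stage 2: 40(0−ω_c) = −70(1−ω_c)  ⇒  110ω_c = 70  ⇒  ω_c = 7/11
  ⇒ ω_c²/ω_r² = 7/11
Coupling ω_r² = ω_r¹ ⇒ overall = 90/73 × 7/11 = 630/803

630/803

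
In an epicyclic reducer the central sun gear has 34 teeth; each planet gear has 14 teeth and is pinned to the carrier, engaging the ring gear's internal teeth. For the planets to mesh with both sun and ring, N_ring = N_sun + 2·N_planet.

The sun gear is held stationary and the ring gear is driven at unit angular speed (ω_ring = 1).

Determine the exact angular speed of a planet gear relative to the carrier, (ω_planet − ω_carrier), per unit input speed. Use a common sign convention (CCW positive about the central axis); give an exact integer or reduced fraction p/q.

527/336

N_ring = 34 + 2·14 = 62
34(ω_s−ω_c) = −62(ω_r−ω_c),  ω_s=0, ω_r=1
34(0−ω_c) = −62(1−ω_c)  ⇒  96ω_c = 62  ⇒  ω_c = 31/48
sun–planet: 34·(0−31/48) = −14·(ω_p−ω_c)  ⇒  ω_p−ω_c = −(34/14)·(-31/48) = 527/336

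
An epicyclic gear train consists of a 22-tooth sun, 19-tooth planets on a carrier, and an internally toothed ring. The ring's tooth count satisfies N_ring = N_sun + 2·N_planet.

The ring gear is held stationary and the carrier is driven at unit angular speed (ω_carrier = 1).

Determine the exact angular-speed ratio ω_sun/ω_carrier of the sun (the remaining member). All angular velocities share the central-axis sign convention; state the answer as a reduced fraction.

N_ring = 22 + 2·19 = 60
22(ω_s−ω_c) = −60(ω_r−ω_c),  ω_r=0, ω_c=1
ω_s = 1 − (60/22)(0−1) = 41/11
ω_s/ω_c = 41/11

41/11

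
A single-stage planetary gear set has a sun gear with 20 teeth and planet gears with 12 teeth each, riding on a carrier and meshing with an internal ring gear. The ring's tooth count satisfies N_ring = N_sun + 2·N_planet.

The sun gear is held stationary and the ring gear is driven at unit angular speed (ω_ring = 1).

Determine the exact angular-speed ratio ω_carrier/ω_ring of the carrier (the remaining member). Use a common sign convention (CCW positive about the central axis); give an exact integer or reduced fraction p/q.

11/16

N_ring = 20 + 2·12 = 44
20(ω_s−ω_c) = −44(ω_r−ω_c),  ω_s=0, ω_r=1
20(0−ω_c) = −44(1−ω_c)  ⇒  64ω_c = 44  ⇒  ω_c = 11/16
ω_c/ω_r = 11/16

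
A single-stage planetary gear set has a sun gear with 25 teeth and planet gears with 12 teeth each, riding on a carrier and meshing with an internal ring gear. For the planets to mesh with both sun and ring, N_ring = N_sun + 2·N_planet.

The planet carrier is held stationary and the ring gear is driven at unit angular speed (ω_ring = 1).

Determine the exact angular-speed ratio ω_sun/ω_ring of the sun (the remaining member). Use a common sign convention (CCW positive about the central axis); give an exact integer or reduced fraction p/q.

N_ring = 25 + 2·12 = 49
25(ω_s−ω_c) = −49(ω_r−ω_c),  ω_c=0, ω_r=1
ω_s = 0 − (49/25)(1−0) = -49/25
ω_s/ω_r = -49/25

-49/25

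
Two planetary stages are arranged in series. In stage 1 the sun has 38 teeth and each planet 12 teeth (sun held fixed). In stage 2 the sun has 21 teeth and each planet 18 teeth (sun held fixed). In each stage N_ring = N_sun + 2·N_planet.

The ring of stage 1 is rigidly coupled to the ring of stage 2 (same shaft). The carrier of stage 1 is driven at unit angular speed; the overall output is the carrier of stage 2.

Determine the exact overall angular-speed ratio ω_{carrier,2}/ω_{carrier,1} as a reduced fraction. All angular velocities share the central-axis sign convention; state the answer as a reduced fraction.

475/403

Stage 1: N_ring = 38 + 2·12 = 62
Stage 1: 38(ω_s−ω_c) = −62(ω_r−ω_c),  ω_s=0, ω_c=1
Stage 1: ω_r = 1 − (38/62)(0−1) = 50/31
  ⇒ ω_r¹/ω_c¹ = 50/31
Stage 2: N_ring = 21 + 2·18 = 57
Stage 2: 21(ω_s−ω_c) = −57(ω_r−ω_c),  ω_s=0, ω_r=1
Stage 2: 21(0−ω_c) = −57(1−ω_c)  ⇒  78ω_c = 57  ⇒  ω_c = 19/26
  ⇒ ω_c²/ω_r² = 19/26
Coupling ω_r² = ω_r¹ ⇒ overall = 50/31 × 19/26 = 475/403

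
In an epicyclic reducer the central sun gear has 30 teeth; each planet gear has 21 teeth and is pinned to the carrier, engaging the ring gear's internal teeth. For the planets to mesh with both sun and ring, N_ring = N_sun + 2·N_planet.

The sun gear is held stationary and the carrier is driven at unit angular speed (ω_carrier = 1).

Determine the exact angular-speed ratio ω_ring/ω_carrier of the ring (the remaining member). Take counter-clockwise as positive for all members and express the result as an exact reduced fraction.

N_ring = 30 + 2·21 = 72
30(ω_s−ω_c) = −72(ω_r−ω_c),  ω_s=0, ω_c=1
ω_r = 1 − (30/72)(0−1) = 17/12
ω_r/ω_c = 17/12

17/12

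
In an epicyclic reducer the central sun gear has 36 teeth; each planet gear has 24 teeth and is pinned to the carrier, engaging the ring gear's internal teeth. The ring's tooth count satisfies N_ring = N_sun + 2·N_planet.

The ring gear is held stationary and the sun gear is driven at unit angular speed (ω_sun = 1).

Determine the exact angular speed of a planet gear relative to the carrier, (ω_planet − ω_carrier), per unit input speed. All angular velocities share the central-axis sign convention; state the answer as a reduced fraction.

-21/20

N_ring = 36 + 2·24 = 84
36(ω_s−ω_c) = −84(ω_r−ω_c),  ω_r=0, ω_s=1
36(1−ω_c) = −84(0−ω_c)  ⇒  120ω_c = 36  ⇒  ω_c = 3/10
sun–planet: 36·(1−3/10) = −24·(ω_p−ω_c)  ⇒  ω_p−ω_c = −(36/24)·(7/10) = -21/20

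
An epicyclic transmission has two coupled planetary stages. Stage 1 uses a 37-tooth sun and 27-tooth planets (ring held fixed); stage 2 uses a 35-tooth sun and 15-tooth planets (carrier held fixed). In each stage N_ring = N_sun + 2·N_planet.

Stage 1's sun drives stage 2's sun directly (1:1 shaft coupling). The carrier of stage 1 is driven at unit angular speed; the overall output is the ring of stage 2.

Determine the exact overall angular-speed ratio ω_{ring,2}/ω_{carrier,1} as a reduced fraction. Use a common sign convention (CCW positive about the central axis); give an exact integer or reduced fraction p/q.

Stage 1: N_ring = 37 + 2·27 = 91
Stage 1: 37(ω_s−ω_c) = −91(ω_r−ω_c),  ω_r=0, ω_c=1
Stage 1: ω_s = 1 − (91/37)(0−1) = 128/37
  ⇒ ω_s¹/ω_c¹ = 128/37
Stage 2: N_ring = 35 + 2·15 = 65
Stage 2: 35(ω_s−ω_c) = −65(ω_r−ω_c),  ω_c=0, ω_s=1
Stage 2: ω_r = 0 − (35/65)(1−0) = -7/13
  ⇒ ω_r²/ω_s² = -7/13
Coupling ω_s² = ω_s¹ ⇒ overall = 128/37 × -7/13 = -896/481

-896/481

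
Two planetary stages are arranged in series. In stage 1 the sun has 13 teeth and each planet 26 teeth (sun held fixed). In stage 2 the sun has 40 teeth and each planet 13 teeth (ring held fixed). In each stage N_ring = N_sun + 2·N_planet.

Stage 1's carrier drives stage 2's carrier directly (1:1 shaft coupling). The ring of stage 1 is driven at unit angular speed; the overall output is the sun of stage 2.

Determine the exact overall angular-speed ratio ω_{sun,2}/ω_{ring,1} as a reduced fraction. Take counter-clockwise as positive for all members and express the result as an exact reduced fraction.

Stage 1: N_ring = 13 + 2·26 = 65
Stage 1: 13(ω_s−ω_c) = −65(ω_r−ω_c),  ω_s=0, ω_r=1
Stage 1: 13(0−ω_c) = −65(1−ω_c)  ⇒  78ω_c = 65  ⇒  ω_c = 5/6
  ⇒ ω_c¹/ω_r¹ = 5/6
Stage 2: N_ring = 40 + 2·13 = 66
Stage 2: 40(ω_s−ω_c) = −66(ω_r−ω_c),  ω_r=0, ω_c=1
Stage 2: ω_s = 1 − (66/40)(0−1) = 53/20
  ⇒ ω_s²/ω_c² = 53/20
Coupling ω_c² = ω_c¹ ⇒ overall = 5/6 × 53/20 = 53/24

53/24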